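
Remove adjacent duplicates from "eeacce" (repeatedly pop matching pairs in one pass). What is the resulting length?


Input: eeacce
Stack-based adjacent duplicate removal:
  Read 'e': push. Stack: e
  Read 'e': matches stack top 'e' => pop. Stack: (empty)
  Read 'a': push. Stack: a
  Read 'c': push. Stack: ac
  Read 'c': matches stack top 'c' => pop. Stack: a
  Read 'e': push. Stack: ae
Final stack: "ae" (length 2)

2


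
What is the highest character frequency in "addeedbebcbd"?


Input: addeedbebcbd
Character counts:
  'a': 1
  'b': 3
  'c': 1
  'd': 4
  'e': 3
Maximum frequency: 4

4


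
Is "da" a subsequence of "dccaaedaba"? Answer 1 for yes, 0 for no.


Check if "da" is a subsequence of "dccaaedaba"
Greedy scan:
  Position 0 ('d'): matches sub[0] = 'd'
  Position 1 ('c'): no match needed
  Position 2 ('c'): no match needed
  Position 3 ('a'): matches sub[1] = 'a'
  Position 4 ('a'): no match needed
  Position 5 ('e'): no match needed
  Position 6 ('d'): no match needed
  Position 7 ('a'): no match needed
  Position 8 ('b'): no match needed
  Position 9 ('a'): no match needed
All 2 characters matched => is a subsequence

1


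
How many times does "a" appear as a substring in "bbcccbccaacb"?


Searching for "a" in "bbcccbccaacb"
Scanning each position:
  Position 0: "b" => no
  Position 1: "b" => no
  Position 2: "c" => no
  Position 3: "c" => no
  Position 4: "c" => no
  Position 5: "b" => no
  Position 6: "c" => no
  Position 7: "c" => no
  Position 8: "a" => MATCH
  Position 9: "a" => MATCH
  Position 10: "c" => no
  Position 11: "b" => no
Total occurrences: 2

2


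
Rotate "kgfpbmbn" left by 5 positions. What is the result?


Input: "kgfpbmbn", rotate left by 5
First 5 characters: "kgfpb"
Remaining characters: "mbn"
Concatenate remaining + first: "mbn" + "kgfpb" = "mbnkgfpb"

mbnkgfpb


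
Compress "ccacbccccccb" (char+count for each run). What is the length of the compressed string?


Input: ccacbccccccb
Runs:
  'c' x 2 => "c2"
  'a' x 1 => "a1"
  'c' x 1 => "c1"
  'b' x 1 => "b1"
  'c' x 6 => "c6"
  'b' x 1 => "b1"
Compressed: "c2a1c1b1c6b1"
Compressed length: 12

12


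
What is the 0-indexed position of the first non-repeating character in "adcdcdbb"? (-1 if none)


Input: adcdcdbb
Character frequencies:
  'a': 1
  'b': 2
  'c': 2
  'd': 3
Scanning left to right for freq == 1:
  Position 0 ('a'): unique! => answer = 0

0


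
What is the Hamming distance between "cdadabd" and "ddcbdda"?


Comparing "cdadabd" and "ddcbdda" position by position:
  Position 0: 'c' vs 'd' => differ
  Position 1: 'd' vs 'd' => same
  Position 2: 'a' vs 'c' => differ
  Position 3: 'd' vs 'b' => differ
  Position 4: 'a' vs 'd' => differ
  Position 5: 'b' vs 'd' => differ
  Position 6: 'd' vs 'a' => differ
Total differences (Hamming distance): 6

6


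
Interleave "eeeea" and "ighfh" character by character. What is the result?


Interleaving "eeeea" and "ighfh":
  Position 0: 'e' from first, 'i' from second => "ei"
  Position 1: 'e' from first, 'g' from second => "eg"
  Position 2: 'e' from first, 'h' from second => "eh"
  Position 3: 'e' from first, 'f' from second => "ef"
  Position 4: 'a' from first, 'h' from second => "ah"
Result: eiegehefah

eiegehefah


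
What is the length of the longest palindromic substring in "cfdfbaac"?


Input: "cfdfbaac"
Checking substrings for palindromes:
  [1:4] "fdf" (len 3) => palindrome
  [5:7] "aa" (len 2) => palindrome
Longest palindromic substring: "fdf" with length 3

3


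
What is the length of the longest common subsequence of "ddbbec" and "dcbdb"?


LCS of "ddbbec" and "dcbdb"
DP table:
           d    c    b    d    b
      0    0    0    0    0    0
  d   0    1    1    1    1    1
  d   0    1    1    1    2    2
  b   0    1    1    2    2    3
  b   0    1    1    2    2    3
  e   0    1    1    2    2    3
  c   0    1    2    2    2    3
LCS length = dp[6][5] = 3

3


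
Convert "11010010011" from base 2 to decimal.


Input: "11010010011" in base 2
Positional expansion:
  Digit '1' (value 1) x 2^10 = 1024
  Digit '1' (value 1) x 2^9 = 512
  Digit '0' (value 0) x 2^8 = 0
  Digit '1' (value 1) x 2^7 = 128
  Digit '0' (value 0) x 2^6 = 0
  Digit '0' (value 0) x 2^5 = 0
  Digit '1' (value 1) x 2^4 = 16
  Digit '0' (value 0) x 2^3 = 0
  Digit '0' (value 0) x 2^2 = 0
  Digit '1' (value 1) x 2^1 = 2
  Digit '1' (value 1) x 2^0 = 1
Sum = 1683

1683


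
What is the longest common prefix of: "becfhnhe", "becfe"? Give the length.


Words: becfhnhe, becfe
  Position 0: all 'b' => match
  Position 1: all 'e' => match
  Position 2: all 'c' => match
  Position 3: all 'f' => match
  Position 4: ('h', 'e') => mismatch, stop
LCP = "becf" (length 4)

4


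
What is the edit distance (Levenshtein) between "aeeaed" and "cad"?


Computing edit distance: "aeeaed" -> "cad"
DP table:
           c    a    d
      0    1    2    3
  a   1    1    1    2
  e   2    2    2    2
  e   3    3    3    3
  a   4    4    3    4
  e   5    5    4    4
  d   6    6    5    4
Edit distance = dp[6][3] = 4

4


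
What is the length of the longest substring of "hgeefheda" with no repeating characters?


Input: "hgeefheda"
Sliding window (track last position of each char):
  Position 0 ('h'): window [0,0] length 1 -- new best
  Position 1 ('g'): window [0,1] length 2 -- new best
  Position 2 ('e'): window [0,2] length 3 -- new best
  Position 3 ('e'): repeat (last at 2), move window start to 3
  Position 3 ('e'): window [3,3] length 1
  Position 4 ('f'): window [3,4] length 2
  Position 5 ('h'): window [3,5] length 3
  Position 6 ('e'): repeat (last at 3), move window start to 4
  Position 6 ('e'): window [4,6] length 3
  Position 7 ('d'): window [4,7] length 4 -- new best
  Position 8 ('a'): window [4,8] length 5 -- new best
Longest substring with no repeats: "fheda" with length 5

5


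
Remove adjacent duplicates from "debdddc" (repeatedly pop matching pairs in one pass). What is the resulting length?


Input: debdddc
Stack-based adjacent duplicate removal:
  Read 'd': push. Stack: d
  Read 'e': push. Stack: de
  Read 'b': push. Stack: deb
  Read 'd': push. Stack: debd
  Read 'd': matches stack top 'd' => pop. Stack: deb
  Read 'd': push. Stack: debd
  Read 'c': push. Stack: debdc
Final stack: "debdc" (length 5)

5


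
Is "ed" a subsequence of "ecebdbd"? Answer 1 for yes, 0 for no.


Check if "ed" is a subsequence of "ecebdbd"
Greedy scan:
  Position 0 ('e'): matches sub[0] = 'e'
  Position 1 ('c'): no match needed
  Position 2 ('e'): no match needed
  Position 3 ('b'): no match needed
  Position 4 ('d'): matches sub[1] = 'd'
  Position 5 ('b'): no match needed
  Position 6 ('d'): no match needed
All 2 characters matched => is a subsequence

1


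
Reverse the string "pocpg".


Input: pocpg
Reading characters right to left:
  Position 4: 'g'
  Position 3: 'p'
  Position 2: 'c'
  Position 1: 'o'
  Position 0: 'p'
Reversed: gpcop

gpcop


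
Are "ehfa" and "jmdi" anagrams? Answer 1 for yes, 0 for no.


Strings: "ehfa", "jmdi"
Sorted first:  aefh
Sorted second: dijm
Differ at position 0: 'a' vs 'd' => not anagrams

0


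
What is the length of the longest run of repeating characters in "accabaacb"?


Input: "accabaacb"
Scanning for longest run:
  Position 1 ('c'): new char, reset run to 1
  Position 2 ('c'): continues run of 'c', length=2
  Position 3 ('a'): new char, reset run to 1
  Position 4 ('b'): new char, reset run to 1
  Position 5 ('a'): new char, reset run to 1
  Position 6 ('a'): continues run of 'a', length=2
  Position 7 ('c'): new char, reset run to 1
  Position 8 ('b'): new char, reset run to 1
Longest run: 'c' with length 2

2


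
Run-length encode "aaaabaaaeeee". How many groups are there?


Input: aaaabaaaeeee
Scanning for consecutive runs:
  Group 1: 'a' x 4 (positions 0-3)
  Group 2: 'b' x 1 (positions 4-4)
  Group 3: 'a' x 3 (positions 5-7)
  Group 4: 'e' x 4 (positions 8-11)
Total groups: 4

4


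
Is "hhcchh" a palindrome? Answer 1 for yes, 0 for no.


Input: hhcchh
Reversed: hhcchh
  Compare pos 0 ('h') with pos 5 ('h'): match
  Compare pos 1 ('h') with pos 4 ('h'): match
  Compare pos 2 ('c') with pos 3 ('c'): match
Result: palindrome

1


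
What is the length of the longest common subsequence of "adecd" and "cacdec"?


LCS of "adecd" and "cacdec"
DP table:
           c    a    c    d    e    c
      0    0    0    0    0    0    0
  a   0    0    1    1    1    1    1
  d   0    0    1    1    2    2    2
  e   0    0    1    1    2    3    3
  c   0    1    1    2    2    3    4
  d   0    1    1    2    3    3    4
LCS length = dp[5][6] = 4

4


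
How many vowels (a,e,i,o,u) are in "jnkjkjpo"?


Input: jnkjkjpo
Checking each character:
  'j' at position 0: consonant
  'n' at position 1: consonant
  'k' at position 2: consonant
  'j' at position 3: consonant
  'k' at position 4: consonant
  'j' at position 5: consonant
  'p' at position 6: consonant
  'o' at position 7: vowel (running total: 1)
Total vowels: 1

1


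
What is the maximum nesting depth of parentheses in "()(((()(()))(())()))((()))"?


Input: "()(((()(()))(())()))((()))"
Tracking depth:
  Position 0 '(': depth becomes 1
  Position 1 ')': depth becomes 0
  Position 2 '(': depth becomes 1
  Position 3 '(': depth becomes 2
  Position 4 '(': depth becomes 3
  Position 5 '(': depth becomes 4
  Position 6 ')': depth becomes 3
  Position 7 '(': depth becomes 4
  Position 8 '(': depth becomes 5
  Position 9 ')': depth becomes 4
  Position 10 ')': depth becomes 3
  Position 11 ')': depth becomes 2
  Position 12 '(': depth becomes 3
  Position 13 '(': depth becomes 4
  Position 14 ')': depth becomes 3
  Position 15 ')': depth becomes 2
  Position 16 '(': depth becomes 3
  Position 17 ')': depth becomes 2
  Position 18 ')': depth becomes 1
  Position 19 ')': depth becomes 0
  Position 20 '(': depth becomes 1
  Position 21 '(': depth becomes 2
  Position 22 '(': depth becomes 3
  Position 23 ')': depth becomes 2
  Position 24 ')': depth becomes 1
  Position 25 ')': depth becomes 0
Maximum depth reached: 5

5


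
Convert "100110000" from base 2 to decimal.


Input: "100110000" in base 2
Positional expansion:
  Digit '1' (value 1) x 2^8 = 256
  Digit '0' (value 0) x 2^7 = 0
  Digit '0' (value 0) x 2^6 = 0
  Digit '1' (value 1) x 2^5 = 32
  Digit '1' (value 1) x 2^4 = 16
  Digit '0' (value 0) x 2^3 = 0
  Digit '0' (value 0) x 2^2 = 0
  Digit '0' (value 0) x 2^1 = 0
  Digit '0' (value 0) x 2^0 = 0
Sum = 304

304


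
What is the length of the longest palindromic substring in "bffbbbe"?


Input: "bffbbbe"
Checking substrings for palindromes:
  [0:4] "bffb" (len 4) => palindrome
  [3:6] "bbb" (len 3) => palindrome
  [1:3] "ff" (len 2) => palindrome
  [3:5] "bb" (len 2) => palindrome
  [4:6] "bb" (len 2) => palindrome
Longest palindromic substring: "bffb" with length 4

4


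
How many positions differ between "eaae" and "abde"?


Comparing "eaae" and "abde" position by position:
  Position 0: 'e' vs 'a' => DIFFER
  Position 1: 'a' vs 'b' => DIFFER
  Position 2: 'a' vs 'd' => DIFFER
  Position 3: 'e' vs 'e' => same
Positions that differ: 3

3


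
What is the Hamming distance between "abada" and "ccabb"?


Comparing "abada" and "ccabb" position by position:
  Position 0: 'a' vs 'c' => differ
  Position 1: 'b' vs 'c' => differ
  Position 2: 'a' vs 'a' => same
  Position 3: 'd' vs 'b' => differ
  Position 4: 'a' vs 'b' => differ
Total differences (Hamming distance): 4

4


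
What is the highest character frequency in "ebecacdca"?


Input: ebecacdca
Character counts:
  'a': 2
  'b': 1
  'c': 3
  'd': 1
  'e': 2
Maximum frequency: 3

3


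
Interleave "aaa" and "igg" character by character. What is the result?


Interleaving "aaa" and "igg":
  Position 0: 'a' from first, 'i' from second => "ai"
  Position 1: 'a' from first, 'g' from second => "ag"
  Position 2: 'a' from first, 'g' from second => "ag"
Result: aiagag

aiagag


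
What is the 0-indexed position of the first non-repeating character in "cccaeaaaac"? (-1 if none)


Input: cccaeaaaac
Character frequencies:
  'a': 5
  'c': 4
  'e': 1
Scanning left to right for freq == 1:
  Position 0 ('c'): freq=4, skip
  Position 1 ('c'): freq=4, skip
  Position 2 ('c'): freq=4, skip
  Position 3 ('a'): freq=5, skip
  Position 4 ('e'): unique! => answer = 4

4


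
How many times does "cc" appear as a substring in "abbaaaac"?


Searching for "cc" in "abbaaaac"
Scanning each position:
  Position 0: "ab" => no
  Position 1: "bb" => no
  Position 2: "ba" => no
  Position 3: "aa" => no
  Position 4: "aa" => no
  Position 5: "aa" => no
  Position 6: "ac" => no
Total occurrences: 0

0


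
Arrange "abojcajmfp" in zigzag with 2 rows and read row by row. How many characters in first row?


Zigzag "abojcajmfp" into 2 rows:
Placing characters:
  'a' => row 0
  'b' => row 1
  'o' => row 0
  'j' => row 1
  'c' => row 0
  'a' => row 1
  'j' => row 0
  'm' => row 1
  'f' => row 0
  'p' => row 1
Rows:
  Row 0: "aocjf"
  Row 1: "bjamp"
First row length: 5

5


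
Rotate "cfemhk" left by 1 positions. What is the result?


Input: "cfemhk", rotate left by 1
First 1 characters: "c"
Remaining characters: "femhk"
Concatenate remaining + first: "femhk" + "c" = "femhkc"

femhkc


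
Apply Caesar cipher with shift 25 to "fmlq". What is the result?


Caesar cipher: shift "fmlq" by 25
  'f' (pos 5) + 25 = pos 4 = 'e'
  'm' (pos 12) + 25 = pos 11 = 'l'
  'l' (pos 11) + 25 = pos 10 = 'k'
  'q' (pos 16) + 25 = pos 15 = 'p'
Result: elkp

elkp


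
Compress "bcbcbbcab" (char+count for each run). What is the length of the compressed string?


Input: bcbcbbcab
Runs:
  'b' x 1 => "b1"
  'c' x 1 => "c1"
  'b' x 1 => "b1"
  'c' x 1 => "c1"
  'b' x 2 => "b2"
  'c' x 1 => "c1"
  'a' x 1 => "a1"
  'b' x 1 => "b1"
Compressed: "b1c1b1c1b2c1a1b1"
Compressed length: 16

16


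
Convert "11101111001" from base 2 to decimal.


Input: "11101111001" in base 2
Positional expansion:
  Digit '1' (value 1) x 2^10 = 1024
  Digit '1' (value 1) x 2^9 = 512
  Digit '1' (value 1) x 2^8 = 256
  Digit '0' (value 0) x 2^7 = 0
  Digit '1' (value 1) x 2^6 = 64
  Digit '1' (value 1) x 2^5 = 32
  Digit '1' (value 1) x 2^4 = 16
  Digit '1' (value 1) x 2^3 = 8
  Digit '0' (value 0) x 2^2 = 0
  Digit '0' (value 0) x 2^1 = 0
  Digit '1' (value 1) x 2^0 = 1
Sum = 1913

1913


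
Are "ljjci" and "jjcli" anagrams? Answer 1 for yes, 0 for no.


Strings: "ljjci", "jjcli"
Sorted first:  cijjl
Sorted second: cijjl
Sorted forms match => anagrams

1


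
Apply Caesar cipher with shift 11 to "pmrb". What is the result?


Caesar cipher: shift "pmrb" by 11
  'p' (pos 15) + 11 = pos 0 = 'a'
  'm' (pos 12) + 11 = pos 23 = 'x'
  'r' (pos 17) + 11 = pos 2 = 'c'
  'b' (pos 1) + 11 = pos 12 = 'm'
Result: axcm

axcm


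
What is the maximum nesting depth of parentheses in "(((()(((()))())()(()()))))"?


Input: "(((()(((()))())()(()()))))"
Tracking depth:
  Position 0 '(': depth becomes 1
  Position 1 '(': depth becomes 2
  Position 2 '(': depth becomes 3
  Position 3 '(': depth becomes 4
  Position 4 ')': depth becomes 3
  Position 5 '(': depth becomes 4
  Position 6 '(': depth becomes 5
  Position 7 '(': depth becomes 6
  Position 8 '(': depth becomes 7
  Position 9 ')': depth becomes 6
  Position 10 ')': depth becomes 5
  Position 11 ')': depth becomes 4
  Position 12 '(': depth becomes 5
  Position 13 ')': depth becomes 4
  Position 14 ')': depth becomes 3
  Position 15 '(': depth becomes 4
  Position 16 ')': depth becomes 3
  Position 17 '(': depth becomes 4
  Position 18 '(': depth becomes 5
  Position 19 ')': depth becomes 4
  Position 20 '(': depth becomes 5
  Position 21 ')': depth becomes 4
  Position 22 ')': depth becomes 3
  Position 23 ')': depth becomes 2
  Position 24 ')': depth becomes 1
  Position 25 ')': depth becomes 0
Maximum depth reached: 7

7


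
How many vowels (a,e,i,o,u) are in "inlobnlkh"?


Input: inlobnlkh
Checking each character:
  'i' at position 0: vowel (running total: 1)
  'n' at position 1: consonant
  'l' at position 2: consonant
  'o' at position 3: vowel (running total: 2)
  'b' at position 4: consonant
  'n' at position 5: consonant
  'l' at position 6: consonant
  'k' at position 7: consonant
  'h' at position 8: consonant
Total vowels: 2

2


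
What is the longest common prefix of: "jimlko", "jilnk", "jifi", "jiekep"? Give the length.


Words: jimlko, jilnk, jifi, jiekep
  Position 0: all 'j' => match
  Position 1: all 'i' => match
  Position 2: ('m', 'l', 'f', 'e') => mismatch, stop
LCP = "ji" (length 2)

2


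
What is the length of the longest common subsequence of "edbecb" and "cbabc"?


LCS of "edbecb" and "cbabc"
DP table:
           c    b    a    b    c
      0    0    0    0    0    0
  e   0    0    0    0    0    0
  d   0    0    0    0    0    0
  b   0    0    1    1    1    1
  e   0    0    1    1    1    1
  c   0    1    1    1    1    2
  b   0    1    2    2    2    2
LCS length = dp[6][5] = 2

2


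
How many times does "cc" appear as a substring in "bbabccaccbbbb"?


Searching for "cc" in "bbabccaccbbbb"
Scanning each position:
  Position 0: "bb" => no
  Position 1: "ba" => no
  Position 2: "ab" => no
  Position 3: "bc" => no
  Position 4: "cc" => MATCH
  Position 5: "ca" => no
  Position 6: "ac" => no
  Position 7: "cc" => MATCH
  Position 8: "cb" => no
  Position 9: "bb" => no
  Position 10: "bb" => no
  Position 11: "bb" => no
Total occurrences: 2

2


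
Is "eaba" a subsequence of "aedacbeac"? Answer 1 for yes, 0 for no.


Check if "eaba" is a subsequence of "aedacbeac"
Greedy scan:
  Position 0 ('a'): no match needed
  Position 1 ('e'): matches sub[0] = 'e'
  Position 2 ('d'): no match needed
  Position 3 ('a'): matches sub[1] = 'a'
  Position 4 ('c'): no match needed
  Position 5 ('b'): matches sub[2] = 'b'
  Position 6 ('e'): no match needed
  Position 7 ('a'): matches sub[3] = 'a'
  Position 8 ('c'): no match needed
All 4 characters matched => is a subsequence

1


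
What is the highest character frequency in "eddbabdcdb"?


Input: eddbabdcdb
Character counts:
  'a': 1
  'b': 3
  'c': 1
  'd': 4
  'e': 1
Maximum frequency: 4

4


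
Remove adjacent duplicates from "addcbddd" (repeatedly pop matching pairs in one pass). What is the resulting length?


Input: addcbddd
Stack-based adjacent duplicate removal:
  Read 'a': push. Stack: a
  Read 'd': push. Stack: ad
  Read 'd': matches stack top 'd' => pop. Stack: a
  Read 'c': push. Stack: ac
  Read 'b': push. Stack: acb
  Read 'd': push. Stack: acbd
  Read 'd': matches stack top 'd' => pop. Stack: acb
  Read 'd': push. Stack: acbd
Final stack: "acbd" (length 4)

4


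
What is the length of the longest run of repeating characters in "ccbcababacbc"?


Input: "ccbcababacbc"
Scanning for longest run:
  Position 1 ('c'): continues run of 'c', length=2
  Position 2 ('b'): new char, reset run to 1
  Position 3 ('c'): new char, reset run to 1
  Position 4 ('a'): new char, reset run to 1
  Position 5 ('b'): new char, reset run to 1
  Position 6 ('a'): new char, reset run to 1
  Position 7 ('b'): new char, reset run to 1
  Position 8 ('a'): new char, reset run to 1
  Position 9 ('c'): new char, reset run to 1
  Position 10 ('b'): new char, reset run to 1
  Position 11 ('c'): new char, reset run to 1
Longest run: 'c' with length 2

2


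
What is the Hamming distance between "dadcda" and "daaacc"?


Comparing "dadcda" and "daaacc" position by position:
  Position 0: 'd' vs 'd' => same
  Position 1: 'a' vs 'a' => same
  Position 2: 'd' vs 'a' => differ
  Position 3: 'c' vs 'a' => differ
  Position 4: 'd' vs 'c' => differ
  Position 5: 'a' vs 'c' => differ
Total differences (Hamming distance): 4

4


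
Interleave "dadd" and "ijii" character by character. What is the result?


Interleaving "dadd" and "ijii":
  Position 0: 'd' from first, 'i' from second => "di"
  Position 1: 'a' from first, 'j' from second => "aj"
  Position 2: 'd' from first, 'i' from second => "di"
  Position 3: 'd' from first, 'i' from second => "di"
Result: diajdidi

diajdidi


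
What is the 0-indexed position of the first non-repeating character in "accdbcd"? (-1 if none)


Input: accdbcd
Character frequencies:
  'a': 1
  'b': 1
  'c': 3
  'd': 2
Scanning left to right for freq == 1:
  Position 0 ('a'): unique! => answer = 0

0


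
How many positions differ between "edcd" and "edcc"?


Comparing "edcd" and "edcc" position by position:
  Position 0: 'e' vs 'e' => same
  Position 1: 'd' vs 'd' => same
  Position 2: 'c' vs 'c' => same
  Position 3: 'd' vs 'c' => DIFFER
Positions that differ: 1

1


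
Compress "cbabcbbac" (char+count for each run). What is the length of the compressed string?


Input: cbabcbbac
Runs:
  'c' x 1 => "c1"
  'b' x 1 => "b1"
  'a' x 1 => "a1"
  'b' x 1 => "b1"
  'c' x 1 => "c1"
  'b' x 2 => "b2"
  'a' x 1 => "a1"
  'c' x 1 => "c1"
Compressed: "c1b1a1b1c1b2a1c1"
Compressed length: 16

16


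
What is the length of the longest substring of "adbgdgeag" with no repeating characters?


Input: "adbgdgeag"
Sliding window (track last position of each char):
  Position 0 ('a'): window [0,0] length 1 -- new best
  Position 1 ('d'): window [0,1] length 2 -- new best
  Position 2 ('b'): window [0,2] length 3 -- new best
  Position 3 ('g'): window [0,3] length 4 -- new best
  Position 4 ('d'): repeat (last at 1), move window start to 2
  Position 4 ('d'): window [2,4] length 3
  Position 5 ('g'): repeat (last at 3), move window start to 4
  Position 5 ('g'): window [4,5] length 2
  Position 6 ('e'): window [4,6] length 3
  Position 7 ('a'): window [4,7] length 4
  Position 8 ('g'): repeat (last at 5), move window start to 6
  Position 8 ('g'): window [6,8] length 3
Longest substring with no repeats: "adbg" with length 4

4


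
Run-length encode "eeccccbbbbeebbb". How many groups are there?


Input: eeccccbbbbeebbb
Scanning for consecutive runs:
  Group 1: 'e' x 2 (positions 0-1)
  Group 2: 'c' x 4 (positions 2-5)
  Group 3: 'b' x 4 (positions 6-9)
  Group 4: 'e' x 2 (positions 10-11)
  Group 5: 'b' x 3 (positions 12-14)
Total groups: 5

5


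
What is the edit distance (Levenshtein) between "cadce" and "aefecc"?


Computing edit distance: "cadce" -> "aefecc"
DP table:
           a    e    f    e    c    c
      0    1    2    3    4    5    6
  c   1    1    2    3    4    4    5
  a   2    1    2    3    4    5    5
  d   3    2    2    3    4    5    6
  c   4    3    3    3    4    4    5
  e   5    4    3    4    3    4    5
Edit distance = dp[5][6] = 5

5


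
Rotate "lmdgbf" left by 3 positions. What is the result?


Input: "lmdgbf", rotate left by 3
First 3 characters: "lmd"
Remaining characters: "gbf"
Concatenate remaining + first: "gbf" + "lmd" = "gbflmd"

gbflmd


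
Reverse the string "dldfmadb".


Input: dldfmadb
Reading characters right to left:
  Position 7: 'b'
  Position 6: 'd'
  Position 5: 'a'
  Position 4: 'm'
  Position 3: 'f'
  Position 2: 'd'
  Position 1: 'l'
  Position 0: 'd'
Reversed: bdamfdld

bdamfdld


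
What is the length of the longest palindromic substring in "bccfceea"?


Input: "bccfceea"
Checking substrings for palindromes:
  [2:5] "cfc" (len 3) => palindrome
  [1:3] "cc" (len 2) => palindrome
  [5:7] "ee" (len 2) => palindrome
Longest palindromic substring: "cfc" with length 3

3


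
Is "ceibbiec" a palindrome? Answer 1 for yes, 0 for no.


Input: ceibbiec
Reversed: ceibbiec
  Compare pos 0 ('c') with pos 7 ('c'): match
  Compare pos 1 ('e') with pos 6 ('e'): match
  Compare pos 2 ('i') with pos 5 ('i'): match
  Compare pos 3 ('b') with pos 4 ('b'): match
Result: palindrome

1


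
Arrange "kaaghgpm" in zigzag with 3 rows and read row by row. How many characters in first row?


Zigzag "kaaghgpm" into 3 rows:
Placing characters:
  'k' => row 0
  'a' => row 1
  'a' => row 2
  'g' => row 1
  'h' => row 0
  'g' => row 1
  'p' => row 2
  'm' => row 1
Rows:
  Row 0: "kh"
  Row 1: "aggm"
  Row 2: "ap"
First row length: 2

2


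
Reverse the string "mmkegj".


Input: mmkegj
Reading characters right to left:
  Position 5: 'j'
  Position 4: 'g'
  Position 3: 'e'
  Position 2: 'k'
  Position 1: 'm'
  Position 0: 'm'
Reversed: jgekmm

jgekmm


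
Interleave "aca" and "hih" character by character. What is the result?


Interleaving "aca" and "hih":
  Position 0: 'a' from first, 'h' from second => "ah"
  Position 1: 'c' from first, 'i' from second => "ci"
  Position 2: 'a' from first, 'h' from second => "ah"
Result: ahciah

ahciah


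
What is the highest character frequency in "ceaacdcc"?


Input: ceaacdcc
Character counts:
  'a': 2
  'c': 4
  'd': 1
  'e': 1
Maximum frequency: 4

4


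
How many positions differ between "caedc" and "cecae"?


Comparing "caedc" and "cecae" position by position:
  Position 0: 'c' vs 'c' => same
  Position 1: 'a' vs 'e' => DIFFER
  Position 2: 'e' vs 'c' => DIFFER
  Position 3: 'd' vs 'a' => DIFFER
  Position 4: 'c' vs 'e' => DIFFER
Positions that differ: 4

4


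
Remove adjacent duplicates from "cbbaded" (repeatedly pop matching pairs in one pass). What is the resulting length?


Input: cbbaded
Stack-based adjacent duplicate removal:
  Read 'c': push. Stack: c
  Read 'b': push. Stack: cb
  Read 'b': matches stack top 'b' => pop. Stack: c
  Read 'a': push. Stack: ca
  Read 'd': push. Stack: cad
  Read 'e': push. Stack: cade
  Read 'd': push. Stack: caded
Final stack: "caded" (length 5)

5


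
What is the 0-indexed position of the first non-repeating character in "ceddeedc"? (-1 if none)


Input: ceddeedc
Character frequencies:
  'c': 2
  'd': 3
  'e': 3
Scanning left to right for freq == 1:
  Position 0 ('c'): freq=2, skip
  Position 1 ('e'): freq=3, skip
  Position 2 ('d'): freq=3, skip
  Position 3 ('d'): freq=3, skip
  Position 4 ('e'): freq=3, skip
  Position 5 ('e'): freq=3, skip
  Position 6 ('d'): freq=3, skip
  Position 7 ('c'): freq=2, skip
  No unique character found => answer = -1

-1


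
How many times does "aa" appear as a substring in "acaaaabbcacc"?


Searching for "aa" in "acaaaabbcacc"
Scanning each position:
  Position 0: "ac" => no
  Position 1: "ca" => no
  Position 2: "aa" => MATCH
  Position 3: "aa" => MATCH
  Position 4: "aa" => MATCH
  Position 5: "ab" => no
  Position 6: "bb" => no
  Position 7: "bc" => no
  Position 8: "ca" => no
  Position 9: "ac" => no
  Position 10: "cc" => no
Total occurrences: 3

3


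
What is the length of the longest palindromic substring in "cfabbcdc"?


Input: "cfabbcdc"
Checking substrings for palindromes:
  [5:8] "cdc" (len 3) => palindrome
  [3:5] "bb" (len 2) => palindrome
Longest palindromic substring: "cdc" with length 3

3


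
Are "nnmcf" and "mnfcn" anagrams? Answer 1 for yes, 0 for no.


Strings: "nnmcf", "mnfcn"
Sorted first:  cfmnn
Sorted second: cfmnn
Sorted forms match => anagrams

1


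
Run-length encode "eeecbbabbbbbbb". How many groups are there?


Input: eeecbbabbbbbbb
Scanning for consecutive runs:
  Group 1: 'e' x 3 (positions 0-2)
  Group 2: 'c' x 1 (positions 3-3)
  Group 3: 'b' x 2 (positions 4-5)
  Group 4: 'a' x 1 (positions 6-6)
  Group 5: 'b' x 7 (positions 7-13)
Total groups: 5

5


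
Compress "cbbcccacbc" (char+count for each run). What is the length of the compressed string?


Input: cbbcccacbc
Runs:
  'c' x 1 => "c1"
  'b' x 2 => "b2"
  'c' x 3 => "c3"
  'a' x 1 => "a1"
  'c' x 1 => "c1"
  'b' x 1 => "b1"
  'c' x 1 => "c1"
Compressed: "c1b2c3a1c1b1c1"
Compressed length: 14

14


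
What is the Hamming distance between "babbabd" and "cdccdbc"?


Comparing "babbabd" and "cdccdbc" position by position:
  Position 0: 'b' vs 'c' => differ
  Position 1: 'a' vs 'd' => differ
  Position 2: 'b' vs 'c' => differ
  Position 3: 'b' vs 'c' => differ
  Position 4: 'a' vs 'd' => differ
  Position 5: 'b' vs 'b' => same
  Position 6: 'd' vs 'c' => differ
Total differences (Hamming distance): 6

6


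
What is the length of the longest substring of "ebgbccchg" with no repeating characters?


Input: "ebgbccchg"
Sliding window (track last position of each char):
  Position 0 ('e'): window [0,0] length 1 -- new best
  Position 1 ('b'): window [0,1] length 2 -- new best
  Position 2 ('g'): window [0,2] length 3 -- new best
  Position 3 ('b'): repeat (last at 1), move window start to 2
  Position 3 ('b'): window [2,3] length 2
  Position 4 ('c'): window [2,4] length 3
  Position 5 ('c'): repeat (last at 4), move window start to 5
  Position 5 ('c'): window [5,5] length 1
  Position 6 ('c'): repeat (last at 5), move window start to 6
  Position 6 ('c'): window [6,6] length 1
  Position 7 ('h'): window [6,7] length 2
  Position 8 ('g'): window [6,8] length 3
Longest substring with no repeats: "ebg" with length 3

3


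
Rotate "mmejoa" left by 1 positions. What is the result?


Input: "mmejoa", rotate left by 1
First 1 characters: "m"
Remaining characters: "mejoa"
Concatenate remaining + first: "mejoa" + "m" = "mejoam"

mejoam


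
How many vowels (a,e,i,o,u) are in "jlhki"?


Input: jlhki
Checking each character:
  'j' at position 0: consonant
  'l' at position 1: consonant
  'h' at position 2: consonant
  'k' at position 3: consonant
  'i' at position 4: vowel (running total: 1)
Total vowels: 1

1


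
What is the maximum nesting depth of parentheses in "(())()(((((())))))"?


Input: "(())()(((((())))))"
Tracking depth:
  Position 0 '(': depth becomes 1
  Position 1 '(': depth becomes 2
  Position 2 ')': depth becomes 1
  Position 3 ')': depth becomes 0
  Position 4 '(': depth becomes 1
  Position 5 ')': depth becomes 0
  Position 6 '(': depth becomes 1
  Position 7 '(': depth becomes 2
  Position 8 '(': depth becomes 3
  Position 9 '(': depth becomes 4
  Position 10 '(': depth becomes 5
  Position 11 '(': depth becomes 6
  Position 12 ')': depth becomes 5
  Position 13 ')': depth becomes 4
  Position 14 ')': depth becomes 3
  Position 15 ')': depth becomes 2
  Position 16 ')': depth becomes 1
  Position 17 ')': depth becomes 0
Maximum depth reached: 6

6


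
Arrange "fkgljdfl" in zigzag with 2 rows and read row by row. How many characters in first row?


Zigzag "fkgljdfl" into 2 rows:
Placing characters:
  'f' => row 0
  'k' => row 1
  'g' => row 0
  'l' => row 1
  'j' => row 0
  'd' => row 1
  'f' => row 0
  'l' => row 1
Rows:
  Row 0: "fgjf"
  Row 1: "kldl"
First row length: 4

4


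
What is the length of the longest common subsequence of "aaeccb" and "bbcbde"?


LCS of "aaeccb" and "bbcbde"
DP table:
           b    b    c    b    d    e
      0    0    0    0    0    0    0
  a   0    0    0    0    0    0    0
  a   0    0    0    0    0    0    0
  e   0    0    0    0    0    0    1
  c   0    0    0    1    1    1    1
  c   0    0    0    1    1    1    1
  b   0    1    1    1    2    2    2
LCS length = dp[6][6] = 2

2


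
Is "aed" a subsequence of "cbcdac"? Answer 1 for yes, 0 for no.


Check if "aed" is a subsequence of "cbcdac"
Greedy scan:
  Position 0 ('c'): no match needed
  Position 1 ('b'): no match needed
  Position 2 ('c'): no match needed
  Position 3 ('d'): no match needed
  Position 4 ('a'): matches sub[0] = 'a'
  Position 5 ('c'): no match needed
Only matched 1/3 characters => not a subsequence

0


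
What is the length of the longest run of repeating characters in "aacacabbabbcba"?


Input: "aacacabbabbcba"
Scanning for longest run:
  Position 1 ('a'): continues run of 'a', length=2
  Position 2 ('c'): new char, reset run to 1
  Position 3 ('a'): new char, reset run to 1
  Position 4 ('c'): new char, reset run to 1
  Position 5 ('a'): new char, reset run to 1
  Position 6 ('b'): new char, reset run to 1
  Position 7 ('b'): continues run of 'b', length=2
  Position 8 ('a'): new char, reset run to 1
  Position 9 ('b'): new char, reset run to 1
  Position 10 ('b'): continues run of 'b', length=2
  Position 11 ('c'): new char, reset run to 1
  Position 12 ('b'): new char, reset run to 1
  Position 13 ('a'): new char, reset run to 1
Longest run: 'a' with length 2

2


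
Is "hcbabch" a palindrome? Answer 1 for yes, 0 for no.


Input: hcbabch
Reversed: hcbabch
  Compare pos 0 ('h') with pos 6 ('h'): match
  Compare pos 1 ('c') with pos 5 ('c'): match
  Compare pos 2 ('b') with pos 4 ('b'): match
Result: palindrome

1


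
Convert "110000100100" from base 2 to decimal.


Input: "110000100100" in base 2
Positional expansion:
  Digit '1' (value 1) x 2^11 = 2048
  Digit '1' (value 1) x 2^10 = 1024
  Digit '0' (value 0) x 2^9 = 0
  Digit '0' (value 0) x 2^8 = 0
  Digit '0' (value 0) x 2^7 = 0
  Digit '0' (value 0) x 2^6 = 0
  Digit '1' (value 1) x 2^5 = 32
  Digit '0' (value 0) x 2^4 = 0
  Digit '0' (value 0) x 2^3 = 0
  Digit '1' (value 1) x 2^2 = 4
  Digit '0' (value 0) x 2^1 = 0
  Digit '0' (value 0) x 2^0 = 0
Sum = 3108

3108


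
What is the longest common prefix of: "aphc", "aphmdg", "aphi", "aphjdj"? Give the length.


Words: aphc, aphmdg, aphi, aphjdj
  Position 0: all 'a' => match
  Position 1: all 'p' => match
  Position 2: all 'h' => match
  Position 3: ('c', 'm', 'i', 'j') => mismatch, stop
LCP = "aph" (length 3)

3


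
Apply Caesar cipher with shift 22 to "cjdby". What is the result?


Caesar cipher: shift "cjdby" by 22
  'c' (pos 2) + 22 = pos 24 = 'y'
  'j' (pos 9) + 22 = pos 5 = 'f'
  'd' (pos 3) + 22 = pos 25 = 'z'
  'b' (pos 1) + 22 = pos 23 = 'x'
  'y' (pos 24) + 22 = pos 20 = 'u'
Result: yfzxu

yfzxu


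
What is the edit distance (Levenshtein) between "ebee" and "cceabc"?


Computing edit distance: "ebee" -> "cceabc"
DP table:
           c    c    e    a    b    c
      0    1    2    3    4    5    6
  e   1    1    2    2    3    4    5
  b   2    2    2    3    3    3    4
  e   3    3    3    2    3    4    4
  e   4    4    4    3    3    4    5
Edit distance = dp[4][6] = 5

5


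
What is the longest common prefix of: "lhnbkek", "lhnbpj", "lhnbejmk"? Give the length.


Words: lhnbkek, lhnbpj, lhnbejmk
  Position 0: all 'l' => match
  Position 1: all 'h' => match
  Position 2: all 'n' => match
  Position 3: all 'b' => match
  Position 4: ('k', 'p', 'e') => mismatch, stop
LCP = "lhnb" (length 4)

4


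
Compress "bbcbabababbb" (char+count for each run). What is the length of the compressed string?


Input: bbcbabababbb
Runs:
  'b' x 2 => "b2"
  'c' x 1 => "c1"
  'b' x 1 => "b1"
  'a' x 1 => "a1"
  'b' x 1 => "b1"
  'a' x 1 => "a1"
  'b' x 1 => "b1"
  'a' x 1 => "a1"
  'b' x 3 => "b3"
Compressed: "b2c1b1a1b1a1b1a1b3"
Compressed length: 18

18


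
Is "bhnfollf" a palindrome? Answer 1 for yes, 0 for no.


Input: bhnfollf
Reversed: fllofnhb
  Compare pos 0 ('b') with pos 7 ('f'): MISMATCH
  Compare pos 1 ('h') with pos 6 ('l'): MISMATCH
  Compare pos 2 ('n') with pos 5 ('l'): MISMATCH
  Compare pos 3 ('f') with pos 4 ('o'): MISMATCH
Result: not a palindrome

0


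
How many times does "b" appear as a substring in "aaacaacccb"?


Searching for "b" in "aaacaacccb"
Scanning each position:
  Position 0: "a" => no
  Position 1: "a" => no
  Position 2: "a" => no
  Position 3: "c" => no
  Position 4: "a" => no
  Position 5: "a" => no
  Position 6: "c" => no
  Position 7: "c" => no
  Position 8: "c" => no
  Position 9: "b" => MATCH
Total occurrences: 1

1


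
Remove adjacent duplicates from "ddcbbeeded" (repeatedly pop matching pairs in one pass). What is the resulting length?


Input: ddcbbeeded
Stack-based adjacent duplicate removal:
  Read 'd': push. Stack: d
  Read 'd': matches stack top 'd' => pop. Stack: (empty)
  Read 'c': push. Stack: c
  Read 'b': push. Stack: cb
  Read 'b': matches stack top 'b' => pop. Stack: c
  Read 'e': push. Stack: ce
  Read 'e': matches stack top 'e' => pop. Stack: c
  Read 'd': push. Stack: cd
  Read 'e': push. Stack: cde
  Read 'd': push. Stack: cded
Final stack: "cded" (length 4)

4


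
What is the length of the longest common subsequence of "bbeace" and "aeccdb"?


LCS of "bbeace" and "aeccdb"
DP table:
           a    e    c    c    d    b
      0    0    0    0    0    0    0
  b   0    0    0    0    0    0    1
  b   0    0    0    0    0    0    1
  e   0    0    1    1    1    1    1
  a   0    1    1    1    1    1    1
  c   0    1    1    2    2    2    2
  e   0    1    2    2    2    2    2
LCS length = dp[6][6] = 2

2


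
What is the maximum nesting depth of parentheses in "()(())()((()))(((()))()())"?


Input: "()(())()((()))(((()))()())"
Tracking depth:
  Position 0 '(': depth becomes 1
  Position 1 ')': depth becomes 0
  Position 2 '(': depth becomes 1
  Position 3 '(': depth becomes 2
  Position 4 ')': depth becomes 1
  Position 5 ')': depth becomes 0
  Position 6 '(': depth becomes 1
  Position 7 ')': depth becomes 0
  Position 8 '(': depth becomes 1
  Position 9 '(': depth becomes 2
  Position 10 '(': depth becomes 3
  Position 11 ')': depth becomes 2
  Position 12 ')': depth becomes 1
  Position 13 ')': depth becomes 0
  Position 14 '(': depth becomes 1
  Position 15 '(': depth becomes 2
  Position 16 '(': depth becomes 3
  Position 17 '(': depth becomes 4
  Position 18 ')': depth becomes 3
  Position 19 ')': depth becomes 2
  Position 20 ')': depth becomes 1
  Position 21 '(': depth becomes 2
  Position 22 ')': depth becomes 1
  Position 23 '(': depth becomes 2
  Position 24 ')': depth becomes 1
  Position 25 ')': depth becomes 0
Maximum depth reached: 4

4


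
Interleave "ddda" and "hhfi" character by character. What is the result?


Interleaving "ddda" and "hhfi":
  Position 0: 'd' from first, 'h' from second => "dh"
  Position 1: 'd' from first, 'h' from second => "dh"
  Position 2: 'd' from first, 'f' from second => "df"
  Position 3: 'a' from first, 'i' from second => "ai"
Result: dhdhdfai

dhdhdfai


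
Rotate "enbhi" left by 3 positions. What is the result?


Input: "enbhi", rotate left by 3
First 3 characters: "enb"
Remaining characters: "hi"
Concatenate remaining + first: "hi" + "enb" = "hienb"

hienb


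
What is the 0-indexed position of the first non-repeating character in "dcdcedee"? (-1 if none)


Input: dcdcedee
Character frequencies:
  'c': 2
  'd': 3
  'e': 3
Scanning left to right for freq == 1:
  Position 0 ('d'): freq=3, skip
  Position 1 ('c'): freq=2, skip
  Position 2 ('d'): freq=3, skip
  Position 3 ('c'): freq=2, skip
  Position 4 ('e'): freq=3, skip
  Position 5 ('d'): freq=3, skip
  Position 6 ('e'): freq=3, skip
  Position 7 ('e'): freq=3, skip
  No unique character found => answer = -1

-1


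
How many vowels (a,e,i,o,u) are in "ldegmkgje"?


Input: ldegmkgje
Checking each character:
  'l' at position 0: consonant
  'd' at position 1: consonant
  'e' at position 2: vowel (running total: 1)
  'g' at position 3: consonant
  'm' at position 4: consonant
  'k' at position 5: consonant
  'g' at position 6: consonant
  'j' at position 7: consonant
  'e' at position 8: vowel (running total: 2)
Total vowels: 2

2


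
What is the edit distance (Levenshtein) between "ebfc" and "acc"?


Computing edit distance: "ebfc" -> "acc"
DP table:
           a    c    c
      0    1    2    3
  e   1    1    2    3
  b   2    2    2    3
  f   3    3    3    3
  c   4    4    3    3
Edit distance = dp[4][3] = 3

3


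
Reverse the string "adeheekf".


Input: adeheekf
Reading characters right to left:
  Position 7: 'f'
  Position 6: 'k'
  Position 5: 'e'
  Position 4: 'e'
  Position 3: 'h'
  Position 2: 'e'
  Position 1: 'd'
  Position 0: 'a'
Reversed: fkeeheda

fkeeheda


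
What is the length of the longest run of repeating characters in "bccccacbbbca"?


Input: "bccccacbbbca"
Scanning for longest run:
  Position 1 ('c'): new char, reset run to 1
  Position 2 ('c'): continues run of 'c', length=2
  Position 3 ('c'): continues run of 'c', length=3
  Position 4 ('c'): continues run of 'c', length=4
  Position 5 ('a'): new char, reset run to 1
  Position 6 ('c'): new char, reset run to 1
  Position 7 ('b'): new char, reset run to 1
  Position 8 ('b'): continues run of 'b', length=2
  Position 9 ('b'): continues run of 'b', length=3
  Position 10 ('c'): new char, reset run to 1
  Position 11 ('a'): new char, reset run to 1
Longest run: 'c' with length 4

4
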